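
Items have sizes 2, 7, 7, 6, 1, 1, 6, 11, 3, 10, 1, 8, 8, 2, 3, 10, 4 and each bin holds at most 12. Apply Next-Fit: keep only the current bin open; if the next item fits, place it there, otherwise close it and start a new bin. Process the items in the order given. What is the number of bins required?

bin 1: place 2, 10 left
bin 1: place 7, 3 left
bin 2: place 7, 5 left
bin 3: place 6, 6 left
bin 3: place 1, 5 left
bin 3: place 1, 4 left
bin 4: place 6, 6 left
bin 5: place 11, 1 left
bin 6: place 3, 9 left
bin 7: place 10, 2 left
bin 7: place 1, 1 left
bin 8: place 8, 4 left
bin 9: place 8, 4 left
bin 9: place 2, 2 left
bin 10: place 3, 9 left
bin 11: place 10, 2 left
bin 12: place 4, 8 left
Final bins: [2,7] [7] [6,1,1] [6] [11] [3] [10,1] [8] [8,2] [3] [10] [4].

12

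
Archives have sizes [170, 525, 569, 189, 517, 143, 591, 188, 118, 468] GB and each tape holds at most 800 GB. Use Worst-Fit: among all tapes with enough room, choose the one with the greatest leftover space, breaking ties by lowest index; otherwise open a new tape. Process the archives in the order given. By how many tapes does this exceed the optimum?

0

Worst-Fit: [170,525] [569,189] [517,143,118] [591,188] [468] → 5 tapes.
Total size 3478 GB; any packing needs at least ⌈3478/800⌉ = 5 tapes.
So 5 is already optimal.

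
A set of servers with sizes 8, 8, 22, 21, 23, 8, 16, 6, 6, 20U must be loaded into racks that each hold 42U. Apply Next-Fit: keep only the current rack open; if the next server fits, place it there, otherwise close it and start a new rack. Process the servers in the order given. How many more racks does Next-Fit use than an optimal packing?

1

Next-Fit: [8,8,22] [21] [23,8] [16,6,6] [20] → 5 racks.
Total size 138U; any packing needs at least ⌈138/42⌉ = 4 racks.
An optimal packing achieves that bound: [23,16] [22,20] [21,8,8] [8,6,6] → 4 racks.
Excess: 5 − 4 = 1.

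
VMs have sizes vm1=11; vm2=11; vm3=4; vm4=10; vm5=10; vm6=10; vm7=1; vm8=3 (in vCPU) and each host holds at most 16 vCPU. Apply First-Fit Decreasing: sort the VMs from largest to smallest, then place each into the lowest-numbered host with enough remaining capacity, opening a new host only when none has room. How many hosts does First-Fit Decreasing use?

5 hosts

Sorted descending: 11, 11, 10, 10, 10, 4, 3, 1.
host 1: place 11 vCPU, 5 vCPU left
host 2: place 11 vCPU, 5 vCPU left
host 3: place 10 vCPU, 6 vCPU left
host 4: place 10 vCPU, 6 vCPU left
host 5: place 10 vCPU, 6 vCPU left
host 1: place 4 vCPU, 1 vCPU left
host 2: place 3 vCPU, 2 vCPU left
host 1: place 1 vCPU, 0 vCPU left
Final hosts: [11,4,1] [11,3] [10] [10] [10].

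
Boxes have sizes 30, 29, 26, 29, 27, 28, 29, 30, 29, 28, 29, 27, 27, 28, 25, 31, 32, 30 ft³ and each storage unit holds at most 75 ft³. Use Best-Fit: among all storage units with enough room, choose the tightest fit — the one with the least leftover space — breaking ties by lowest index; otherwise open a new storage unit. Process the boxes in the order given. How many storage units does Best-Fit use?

9

30 ft³ → storage unit 1 (remaining 45 ft³)
29 ft³ → storage unit 1 (remaining 16 ft³)
26 ft³ → storage unit 2 (remaining 49 ft³)
29 ft³ → storage unit 2 (remaining 20 ft³)
27 ft³ → storage unit 3 (remaining 48 ft³)
28 ft³ → storage unit 3 (remaining 20 ft³)
29 ft³ → storage unit 4 (remaining 46 ft³)
30 ft³ → storage unit 4 (remaining 16 ft³)
29 ft³ → storage unit 5 (remaining 46 ft³)
28 ft³ → storage unit 5 (remaining 18 ft³)
29 ft³ → storage unit 6 (remaining 46 ft³)
27 ft³ → storage unit 6 (remaining 19 ft³)
27 ft³ → storage unit 7 (remaining 48 ft³)
28 ft³ → storage unit 7 (remaining 20 ft³)
25 ft³ → storage unit 8 (remaining 50 ft³)
31 ft³ → storage unit 8 (remaining 19 ft³)
32 ft³ → storage unit 9 (remaining 43 ft³)
30 ft³ → storage unit 9 (remaining 13 ft³)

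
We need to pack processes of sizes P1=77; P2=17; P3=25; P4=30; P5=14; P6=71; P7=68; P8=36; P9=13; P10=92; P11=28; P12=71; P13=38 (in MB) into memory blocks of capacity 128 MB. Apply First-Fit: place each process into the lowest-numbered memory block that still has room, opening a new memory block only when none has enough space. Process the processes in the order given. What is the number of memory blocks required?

P1 (77 MB) → memory block 1 (remaining 51 MB)
P2 (17 MB) → memory block 1 (remaining 34 MB)
P3 (25 MB) → memory block 1 (remaining 9 MB)
P4 (30 MB) → memory block 2 (remaining 98 MB)
P5 (14 MB) → memory block 2 (remaining 84 MB)
P6 (71 MB) → memory block 2 (remaining 13 MB)
P7 (68 MB) → memory block 3 (remaining 60 MB)
P8 (36 MB) → memory block 3 (remaining 24 MB)
P9 (13 MB) → memory block 2 (remaining 0 MB)
P10 (92 MB) → memory block 4 (remaining 36 MB)
P11 (28 MB) → memory block 4 (remaining 8 MB)
P12 (71 MB) → memory block 5 (remaining 57 MB)
P13 (38 MB) → memory block 5 (remaining 19 MB)

5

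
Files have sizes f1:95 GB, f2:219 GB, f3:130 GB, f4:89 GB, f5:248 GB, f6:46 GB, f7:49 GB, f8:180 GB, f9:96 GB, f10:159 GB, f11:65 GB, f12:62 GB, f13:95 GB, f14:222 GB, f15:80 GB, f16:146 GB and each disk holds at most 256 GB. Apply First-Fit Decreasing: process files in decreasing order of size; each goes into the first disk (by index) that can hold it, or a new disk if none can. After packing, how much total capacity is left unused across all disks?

323

Sorted descending: 248, 222, 219, 180, 159, 146, 130, 96, 95, 95, 89, 80, 65, 62, 49, 46.
disk 1: place 248 GB, 8 GB left
disk 2: place 222 GB, 34 GB left
disk 3: place 219 GB, 37 GB left
disk 4: place 180 GB, 76 GB left
disk 5: place 159 GB, 97 GB left
disk 6: place 146 GB, 110 GB left
disk 7: place 130 GB, 126 GB left
disk 5: place 96 GB, 1 GB left
disk 6: place 95 GB, 15 GB left
disk 7: place 95 GB, 31 GB left
disk 8: place 89 GB, 167 GB left
disk 8: place 80 GB, 87 GB left
disk 4: place 65 GB, 11 GB left
disk 8: place 62 GB, 25 GB left
disk 9: place 49 GB, 207 GB left
disk 9: place 46 GB, 161 GB left
9 disks × 256 GB = 2304 GB; used 1981 GB; unused 323 GB.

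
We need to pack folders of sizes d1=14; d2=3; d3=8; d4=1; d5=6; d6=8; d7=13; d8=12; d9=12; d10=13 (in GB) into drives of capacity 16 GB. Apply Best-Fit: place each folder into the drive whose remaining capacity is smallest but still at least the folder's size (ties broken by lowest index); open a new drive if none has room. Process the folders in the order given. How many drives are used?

7

drive 1: place d1 (14 GB), 2 GB left
drive 2: place d2 (3 GB), 13 GB left
drive 2: place d3 (8 GB), 5 GB left
drive 1: place d4 (1 GB), 1 GB left
drive 3: place d5 (6 GB), 10 GB left
drive 3: place d6 (8 GB), 2 GB left
drive 4: place d7 (13 GB), 3 GB left
drive 5: place d8 (12 GB), 4 GB left
drive 6: place d9 (12 GB), 4 GB left
drive 7: place d10 (13 GB), 3 GB left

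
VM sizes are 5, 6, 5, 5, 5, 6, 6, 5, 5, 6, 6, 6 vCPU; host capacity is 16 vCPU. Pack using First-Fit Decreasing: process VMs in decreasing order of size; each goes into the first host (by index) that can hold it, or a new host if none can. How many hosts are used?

5

Sorted descending: 6, 6, 6, 6, 6, 6, 5, 5, 5, 5, 5, 5.
Put 6 vCPU in host 1; 10 vCPU remain.
Put 6 vCPU in host 1; 4 vCPU remain.
Put 6 vCPU in host 2; 10 vCPU remain.
Put 6 vCPU in host 2; 4 vCPU remain.
Put 6 vCPU in host 3; 10 vCPU remain.
Put 6 vCPU in host 3; 4 vCPU remain.
Put 5 vCPU in host 4; 11 vCPU remain.
Put 5 vCPU in host 4; 6 vCPU remain.
Put 5 vCPU in host 4; 1 vCPU remain.
Put 5 vCPU in host 5; 11 vCPU remain.
Put 5 vCPU in host 5; 6 vCPU remain.
Put 5 vCPU in host 5; 1 vCPU remain.
Final hosts: [6,6] [6,6] [6,6] [5,5,5] [5,5,5].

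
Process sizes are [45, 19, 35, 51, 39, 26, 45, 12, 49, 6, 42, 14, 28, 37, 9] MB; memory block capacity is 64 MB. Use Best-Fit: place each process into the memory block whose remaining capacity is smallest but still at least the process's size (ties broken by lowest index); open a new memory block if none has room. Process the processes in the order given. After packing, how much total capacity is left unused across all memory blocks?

45 MB → memory block 1 (remaining 19 MB)
19 MB → memory block 1 (remaining 0 MB)
35 MB → memory block 2 (remaining 29 MB)
51 MB → memory block 3 (remaining 13 MB)
39 MB → memory block 4 (remaining 25 MB)
26 MB → memory block 2 (remaining 3 MB)
45 MB → memory block 5 (remaining 19 MB)
12 MB → memory block 3 (remaining 1 MB)
49 MB → memory block 6 (remaining 15 MB)
6 MB → memory block 6 (remaining 9 MB)
42 MB → memory block 7 (remaining 22 MB)
14 MB → memory block 5 (remaining 5 MB)
28 MB → memory block 8 (remaining 36 MB)
37 MB → memory block 9 (remaining 27 MB)
9 MB → memory block 6 (remaining 0 MB)
9 memory blocks × 64 MB = 576 MB; used 457 MB; unused 119 MB.

119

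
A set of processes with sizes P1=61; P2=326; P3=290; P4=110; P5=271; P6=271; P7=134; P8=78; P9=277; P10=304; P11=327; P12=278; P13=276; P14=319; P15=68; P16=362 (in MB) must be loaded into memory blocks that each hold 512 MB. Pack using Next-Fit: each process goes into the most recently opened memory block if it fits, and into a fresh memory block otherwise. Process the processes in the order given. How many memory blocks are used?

11 memory blocks

P1 (61 MB) → memory block 1 (remaining 451 MB)
P2 (326 MB) → memory block 1 (remaining 125 MB)
P3 (290 MB) → memory block 2 (remaining 222 MB)
P4 (110 MB) → memory block 2 (remaining 112 MB)
P5 (271 MB) → memory block 3 (remaining 241 MB)
P6 (271 MB) → memory block 4 (remaining 241 MB)
P7 (134 MB) → memory block 4 (remaining 107 MB)
P8 (78 MB) → memory block 4 (remaining 29 MB)
P9 (277 MB) → memory block 5 (remaining 235 MB)
P10 (304 MB) → memory block 6 (remaining 208 MB)
P11 (327 MB) → memory block 7 (remaining 185 MB)
P12 (278 MB) → memory block 8 (remaining 234 MB)
P13 (276 MB) → memory block 9 (remaining 236 MB)
P14 (319 MB) → memory block 10 (remaining 193 MB)
P15 (68 MB) → memory block 10 (remaining 125 MB)
P16 (362 MB) → memory block 11 (remaining 150 MB)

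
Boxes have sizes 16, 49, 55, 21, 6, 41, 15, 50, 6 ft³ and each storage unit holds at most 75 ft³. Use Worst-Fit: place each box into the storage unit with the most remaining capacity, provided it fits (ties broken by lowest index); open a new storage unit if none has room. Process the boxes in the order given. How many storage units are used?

16 ft³ → storage unit 1 (remaining 59 ft³)
49 ft³ → storage unit 1 (remaining 10 ft³)
55 ft³ → storage unit 2 (remaining 20 ft³)
21 ft³ → storage unit 3 (remaining 54 ft³)
6 ft³ → storage unit 3 (remaining 48 ft³)
41 ft³ → storage unit 3 (remaining 7 ft³)
15 ft³ → storage unit 2 (remaining 5 ft³)
50 ft³ → storage unit 4 (remaining 25 ft³)
6 ft³ → storage unit 4 (remaining 19 ft³)

4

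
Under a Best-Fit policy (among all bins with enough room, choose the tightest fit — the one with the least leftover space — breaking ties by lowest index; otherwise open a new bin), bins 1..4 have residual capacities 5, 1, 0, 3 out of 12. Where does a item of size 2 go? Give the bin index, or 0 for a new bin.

4

Bins with room: bin 1 (5), bin 4 (3).
Tightest fit is bin 4 with 3 free.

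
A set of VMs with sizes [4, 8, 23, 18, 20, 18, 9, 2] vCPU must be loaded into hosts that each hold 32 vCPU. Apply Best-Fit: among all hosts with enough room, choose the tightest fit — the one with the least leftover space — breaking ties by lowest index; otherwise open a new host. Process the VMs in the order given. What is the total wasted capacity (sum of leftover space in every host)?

26

host 1: place 4 vCPU, 28 vCPU left
host 1: place 8 vCPU, 20 vCPU left
host 2: place 23 vCPU, 9 vCPU left
host 1: place 18 vCPU, 2 vCPU left
host 3: place 20 vCPU, 12 vCPU left
host 4: place 18 vCPU, 14 vCPU left
host 2: place 9 vCPU, 0 vCPU left
host 1: place 2 vCPU, 0 vCPU left
4 hosts × 32 vCPU = 128 vCPU; used 102 vCPU; unused 26 vCPU.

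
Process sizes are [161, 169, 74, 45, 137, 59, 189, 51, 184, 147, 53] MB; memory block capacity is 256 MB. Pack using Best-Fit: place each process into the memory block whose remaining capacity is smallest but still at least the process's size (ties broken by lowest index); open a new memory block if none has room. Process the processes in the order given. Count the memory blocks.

6 memory blocks

161 MB → memory block 1 (remaining 95 MB)
169 MB → memory block 2 (remaining 87 MB)
74 MB → memory block 2 (remaining 13 MB)
45 MB → memory block 1 (remaining 50 MB)
137 MB → memory block 3 (remaining 119 MB)
59 MB → memory block 3 (remaining 60 MB)
189 MB → memory block 4 (remaining 67 MB)
51 MB → memory block 3 (remaining 9 MB)
184 MB → memory block 5 (remaining 72 MB)
147 MB → memory block 6 (remaining 109 MB)
53 MB → memory block 4 (remaining 14 MB)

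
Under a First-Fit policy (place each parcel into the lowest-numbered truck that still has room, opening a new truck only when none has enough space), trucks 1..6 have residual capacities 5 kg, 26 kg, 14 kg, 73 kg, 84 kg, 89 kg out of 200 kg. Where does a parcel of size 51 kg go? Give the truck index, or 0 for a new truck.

Trucks with room: truck 4 (73 kg), truck 5 (84 kg), truck 6 (89 kg).
The first with room is truck 4.

4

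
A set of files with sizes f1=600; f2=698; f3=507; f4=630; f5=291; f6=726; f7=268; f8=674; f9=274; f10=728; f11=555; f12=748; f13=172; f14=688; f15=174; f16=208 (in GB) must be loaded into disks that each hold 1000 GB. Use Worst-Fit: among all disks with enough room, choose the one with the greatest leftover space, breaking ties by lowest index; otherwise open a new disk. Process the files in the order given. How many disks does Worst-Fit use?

disk 1: place f1 (600 GB), 400 GB left
disk 2: place f2 (698 GB), 302 GB left
disk 3: place f3 (507 GB), 493 GB left
disk 4: place f4 (630 GB), 370 GB left
disk 3: place f5 (291 GB), 202 GB left
disk 5: place f6 (726 GB), 274 GB left
disk 1: place f7 (268 GB), 132 GB left
disk 6: place f8 (674 GB), 326 GB left
disk 4: place f9 (274 GB), 96 GB left
disk 7: place f10 (728 GB), 272 GB left
disk 8: place f11 (555 GB), 445 GB left
disk 9: place f12 (748 GB), 252 GB left
disk 8: place f13 (172 GB), 273 GB left
disk 10: place f14 (688 GB), 312 GB left
disk 6: place f15 (174 GB), 152 GB left
disk 10: place f16 (208 GB), 104 GB left

10 disks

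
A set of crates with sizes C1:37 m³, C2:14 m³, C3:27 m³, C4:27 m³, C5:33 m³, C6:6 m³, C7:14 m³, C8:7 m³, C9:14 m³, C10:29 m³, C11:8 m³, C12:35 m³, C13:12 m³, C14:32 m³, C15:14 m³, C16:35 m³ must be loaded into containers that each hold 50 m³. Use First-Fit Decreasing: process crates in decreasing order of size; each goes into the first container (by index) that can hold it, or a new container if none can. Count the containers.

Sorted descending: 37, 35, 35, 33, 32, 29, 27, 27, 14, 14, 14, 14, 12, 8, 7, 6.
container 1: place 37 m³, 13 m³ left
container 2: place 35 m³, 15 m³ left
container 3: place 35 m³, 15 m³ left
container 4: place 33 m³, 17 m³ left
container 5: place 32 m³, 18 m³ left
container 6: place 29 m³, 21 m³ left
container 7: place 27 m³, 23 m³ left
container 8: place 27 m³, 23 m³ left
container 2: place 14 m³, 1 m³ left
container 3: place 14 m³, 1 m³ left
container 4: place 14 m³, 3 m³ left
container 5: place 14 m³, 4 m³ left
container 1: place 12 m³, 1 m³ left
container 6: place 8 m³, 13 m³ left
container 6: place 7 m³, 6 m³ left
container 6: place 6 m³, 0 m³ left

8 containers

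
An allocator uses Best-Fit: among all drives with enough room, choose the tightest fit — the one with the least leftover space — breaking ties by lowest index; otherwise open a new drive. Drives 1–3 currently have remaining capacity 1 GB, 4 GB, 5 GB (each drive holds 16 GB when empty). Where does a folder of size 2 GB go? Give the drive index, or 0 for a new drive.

Drives with room: drive 2 (4 GB), drive 3 (5 GB).
Tightest fit is drive 2 with 4 GB free.

2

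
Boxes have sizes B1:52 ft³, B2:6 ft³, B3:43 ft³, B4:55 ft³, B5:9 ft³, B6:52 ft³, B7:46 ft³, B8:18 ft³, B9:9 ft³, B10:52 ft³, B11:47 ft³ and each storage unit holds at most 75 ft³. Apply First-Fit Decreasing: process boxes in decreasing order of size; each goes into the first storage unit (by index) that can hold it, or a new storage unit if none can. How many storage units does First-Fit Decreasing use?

7

Sorted descending: 55, 52, 52, 52, 47, 46, 43, 18, 9, 9, 6.
Put 55 ft³ in storage unit 1; 20 ft³ remain.
Put 52 ft³ in storage unit 2; 23 ft³ remain.
Put 52 ft³ in storage unit 3; 23 ft³ remain.
Put 52 ft³ in storage unit 4; 23 ft³ remain.
Put 47 ft³ in storage unit 5; 28 ft³ remain.
Put 46 ft³ in storage unit 6; 29 ft³ remain.
Put 43 ft³ in storage unit 7; 32 ft³ remain.
Put 18 ft³ in storage unit 1; 2 ft³ remain.
Put 9 ft³ in storage unit 2; 14 ft³ remain.
Put 9 ft³ in storage unit 2; 5 ft³ remain.
Put 6 ft³ in storage unit 3; 17 ft³ remain.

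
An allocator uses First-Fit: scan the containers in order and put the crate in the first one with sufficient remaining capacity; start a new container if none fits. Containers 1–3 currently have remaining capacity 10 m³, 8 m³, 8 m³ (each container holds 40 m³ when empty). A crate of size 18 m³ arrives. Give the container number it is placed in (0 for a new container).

0

No container has ≥ 18 m³ free, so a new container is opened.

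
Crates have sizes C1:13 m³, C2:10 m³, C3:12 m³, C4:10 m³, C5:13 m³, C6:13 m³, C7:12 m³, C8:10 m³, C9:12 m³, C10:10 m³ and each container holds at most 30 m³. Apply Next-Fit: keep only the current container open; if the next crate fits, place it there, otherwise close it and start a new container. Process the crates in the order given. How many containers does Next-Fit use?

Put C1 (13 m³) in container 1; 17 m³ remain.
Put C2 (10 m³) in container 1; 7 m³ remain.
Put C3 (12 m³) in container 2; 18 m³ remain.
Put C4 (10 m³) in container 2; 8 m³ remain.
Put C5 (13 m³) in container 3; 17 m³ remain.
Put C6 (13 m³) in container 3; 4 m³ remain.
Put C7 (12 m³) in container 4; 18 m³ remain.
Put C8 (10 m³) in container 4; 8 m³ remain.
Put C9 (12 m³) in container 5; 18 m³ remain.
Put C10 (10 m³) in container 5; 8 m³ remain.
Final containers: [13,10] [12,10] [13,13] [12,10] [12,10].

5 containers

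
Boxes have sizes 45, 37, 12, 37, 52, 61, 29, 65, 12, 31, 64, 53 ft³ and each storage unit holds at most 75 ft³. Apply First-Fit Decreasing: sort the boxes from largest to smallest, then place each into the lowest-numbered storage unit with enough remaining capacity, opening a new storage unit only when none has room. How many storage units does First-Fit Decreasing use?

8 storage units

Sorted descending: 65, 64, 61, 53, 52, 45, 37, 37, 31, 29, 12, 12.
storage unit 1: place 65 ft³, 10 ft³ left
storage unit 2: place 64 ft³, 11 ft³ left
storage unit 3: place 61 ft³, 14 ft³ left
storage unit 4: place 53 ft³, 22 ft³ left
storage unit 5: place 52 ft³, 23 ft³ left
storage unit 6: place 45 ft³, 30 ft³ left
storage unit 7: place 37 ft³, 38 ft³ left
storage unit 7: place 37 ft³, 1 ft³ left
storage unit 8: place 31 ft³, 44 ft³ left
storage unit 6: place 29 ft³, 1 ft³ left
storage unit 3: place 12 ft³, 2 ft³ left
storage unit 4: place 12 ft³, 10 ft³ left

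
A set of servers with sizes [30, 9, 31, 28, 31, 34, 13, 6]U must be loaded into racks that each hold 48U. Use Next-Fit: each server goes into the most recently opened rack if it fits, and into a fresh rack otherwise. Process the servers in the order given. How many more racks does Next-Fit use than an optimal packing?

Next-Fit: [30,9] [31] [28] [31] [34,13] [6] → 6 racks.
5 servers exceed 24U (half the capacity), and no two of those can share a rack, so at least 5 racks are needed.
An optimal packing achieves that bound: [34,13] [31,9,6] [31] [30] [28] → 5 racks.
Excess: 6 − 5 = 1.

1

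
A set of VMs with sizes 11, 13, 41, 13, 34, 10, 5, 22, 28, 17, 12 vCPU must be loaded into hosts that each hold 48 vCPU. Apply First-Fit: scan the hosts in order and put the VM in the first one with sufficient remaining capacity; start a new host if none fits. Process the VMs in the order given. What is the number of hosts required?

host 1: place 11 vCPU, 37 vCPU left
host 1: place 13 vCPU, 24 vCPU left
host 2: place 41 vCPU, 7 vCPU left
host 1: place 13 vCPU, 11 vCPU left
host 3: place 34 vCPU, 14 vCPU left
host 1: place 10 vCPU, 1 vCPU left
host 2: place 5 vCPU, 2 vCPU left
host 4: place 22 vCPU, 26 vCPU left
host 5: place 28 vCPU, 20 vCPU left
host 4: place 17 vCPU, 9 vCPU left
host 3: place 12 vCPU, 2 vCPU left
Final hosts: [11,13,13,10] [41,5] [34,12] [22,17] [28].

5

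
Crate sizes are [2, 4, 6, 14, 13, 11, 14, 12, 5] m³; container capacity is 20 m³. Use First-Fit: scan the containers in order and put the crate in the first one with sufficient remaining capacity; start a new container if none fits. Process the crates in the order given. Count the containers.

Put 2 m³ in container 1; 18 m³ remain.
Put 4 m³ in container 1; 14 m³ remain.
Put 6 m³ in container 1; 8 m³ remain.
Put 14 m³ in container 2; 6 m³ remain.
Put 13 m³ in container 3; 7 m³ remain.
Put 11 m³ in container 4; 9 m³ remain.
Put 14 m³ in container 5; 6 m³ remain.
Put 12 m³ in container 6; 8 m³ remain.
Put 5 m³ in container 1; 3 m³ remain.

6 containers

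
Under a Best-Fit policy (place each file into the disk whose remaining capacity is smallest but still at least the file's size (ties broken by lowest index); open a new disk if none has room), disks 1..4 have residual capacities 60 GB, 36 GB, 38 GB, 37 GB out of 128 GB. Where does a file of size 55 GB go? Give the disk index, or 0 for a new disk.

1

Disks with room: disk 1 (60 GB).
Tightest fit is disk 1 with 60 GB free.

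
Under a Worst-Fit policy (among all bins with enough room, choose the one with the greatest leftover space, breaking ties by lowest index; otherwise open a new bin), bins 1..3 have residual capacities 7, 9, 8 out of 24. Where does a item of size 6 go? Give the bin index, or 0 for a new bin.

Bins with room: bin 1 (7), bin 2 (9), bin 3 (8).
Most room is bin 2 with 9 free.

2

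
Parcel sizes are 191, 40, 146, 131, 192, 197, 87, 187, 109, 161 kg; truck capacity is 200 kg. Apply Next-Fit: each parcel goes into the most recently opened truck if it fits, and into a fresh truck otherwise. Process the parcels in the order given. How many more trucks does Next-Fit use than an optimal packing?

Next-Fit: [191] [40,146] [131] [192] [197] [87] [187] [109] [161] → 9 trucks.
Total size 1441 kg; any packing needs at least ⌈1441/200⌉ = 8 trucks.
An optimal packing achieves that bound: [197] [192] [191] [187] [161] [146,40] [131] [109,87] → 8 trucks.
Excess: 9 − 8 = 1.

1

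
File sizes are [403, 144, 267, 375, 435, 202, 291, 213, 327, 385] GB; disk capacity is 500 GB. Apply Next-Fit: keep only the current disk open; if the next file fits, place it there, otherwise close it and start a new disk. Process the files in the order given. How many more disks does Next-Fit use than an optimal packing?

Next-Fit: [403] [144,267] [375] [435] [202,291] [213] [327] [385] → 8 disks.
Total size 3042 GB; any packing needs at least ⌈3042/500⌉ = 7 disks.
An optimal packing achieves that bound: [435] [403] [385] [375] [327,144] [291,202] [267,213] → 7 disks.
Excess: 8 − 7 = 1.

1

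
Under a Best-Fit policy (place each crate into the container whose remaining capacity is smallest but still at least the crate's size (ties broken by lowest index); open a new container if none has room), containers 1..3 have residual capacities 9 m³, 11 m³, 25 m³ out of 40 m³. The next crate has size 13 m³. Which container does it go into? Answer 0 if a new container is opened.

3

Containers with room: container 3 (25 m³).
Tightest fit is container 3 with 25 m³ free.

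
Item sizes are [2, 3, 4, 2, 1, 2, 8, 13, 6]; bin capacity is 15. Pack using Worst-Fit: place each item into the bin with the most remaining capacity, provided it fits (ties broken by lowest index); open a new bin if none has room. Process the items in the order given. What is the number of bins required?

3 bins

Put 2 in bin 1; 13 remain.
Put 3 in bin 1; 10 remain.
Put 4 in bin 1; 6 remain.
Put 2 in bin 1; 4 remain.
Put 1 in bin 1; 3 remain.
Put 2 in bin 1; 1 remain.
Put 8 in bin 2; 7 remain.
Put 13 in bin 3; 2 remain.
Put 6 in bin 2; 1 remain.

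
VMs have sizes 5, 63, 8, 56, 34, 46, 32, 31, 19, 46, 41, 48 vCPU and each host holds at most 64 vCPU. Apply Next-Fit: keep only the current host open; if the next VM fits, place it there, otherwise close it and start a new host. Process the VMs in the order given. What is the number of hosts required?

10 hosts

Put 5 vCPU in host 1; 59 vCPU remain.
Put 63 vCPU in host 2; 1 vCPU remain.
Put 8 vCPU in host 3; 56 vCPU remain.
Put 56 vCPU in host 3; 0 vCPU remain.
Put 34 vCPU in host 4; 30 vCPU remain.
Put 46 vCPU in host 5; 18 vCPU remain.
Put 32 vCPU in host 6; 32 vCPU remain.
Put 31 vCPU in host 6; 1 vCPU remain.
Put 19 vCPU in host 7; 45 vCPU remain.
Put 46 vCPU in host 8; 18 vCPU remain.
Put 41 vCPU in host 9; 23 vCPU remain.
Put 48 vCPU in host 10; 16 vCPU remain.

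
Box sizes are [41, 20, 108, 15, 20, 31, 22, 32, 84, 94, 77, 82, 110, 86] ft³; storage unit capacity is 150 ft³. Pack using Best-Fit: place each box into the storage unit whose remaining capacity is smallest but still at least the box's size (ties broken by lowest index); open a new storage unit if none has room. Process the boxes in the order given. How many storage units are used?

8 storage units

41 ft³ → storage unit 1 (remaining 109 ft³)
20 ft³ → storage unit 1 (remaining 89 ft³)
108 ft³ → storage unit 2 (remaining 42 ft³)
15 ft³ → storage unit 2 (remaining 27 ft³)
20 ft³ → storage unit 2 (remaining 7 ft³)
31 ft³ → storage unit 1 (remaining 58 ft³)
22 ft³ → storage unit 1 (remaining 36 ft³)
32 ft³ → storage unit 1 (remaining 4 ft³)
84 ft³ → storage unit 3 (remaining 66 ft³)
94 ft³ → storage unit 4 (remaining 56 ft³)
77 ft³ → storage unit 5 (remaining 73 ft³)
82 ft³ → storage unit 6 (remaining 68 ft³)
110 ft³ → storage unit 7 (remaining 40 ft³)
86 ft³ → storage unit 8 (remaining 64 ft³)
Final storage units: [41,20,31,22,32] [108,15,20] [84] [94] [77] [82] [110] [86].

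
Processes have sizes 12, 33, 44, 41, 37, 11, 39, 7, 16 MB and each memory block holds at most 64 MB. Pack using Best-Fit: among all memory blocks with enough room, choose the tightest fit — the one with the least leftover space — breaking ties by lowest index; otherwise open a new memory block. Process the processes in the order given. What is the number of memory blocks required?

5 memory blocks

memory block 1: place 12 MB, 52 MB left
memory block 1: place 33 MB, 19 MB left
memory block 2: place 44 MB, 20 MB left
memory block 3: place 41 MB, 23 MB left
memory block 4: place 37 MB, 27 MB left
memory block 1: place 11 MB, 8 MB left
memory block 5: place 39 MB, 25 MB left
memory block 1: place 7 MB, 1 MB left
memory block 2: place 16 MB, 4 MB left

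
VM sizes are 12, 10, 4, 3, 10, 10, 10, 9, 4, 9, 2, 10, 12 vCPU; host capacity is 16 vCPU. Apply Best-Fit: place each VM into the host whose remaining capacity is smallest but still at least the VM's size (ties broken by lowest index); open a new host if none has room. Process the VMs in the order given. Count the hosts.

9

Put 12 vCPU in host 1; 4 vCPU remain.
Put 10 vCPU in host 2; 6 vCPU remain.
Put 4 vCPU in host 1; 0 vCPU remain.
Put 3 vCPU in host 2; 3 vCPU remain.
Put 10 vCPU in host 3; 6 vCPU remain.
Put 10 vCPU in host 4; 6 vCPU remain.
Put 10 vCPU in host 5; 6 vCPU remain.
Put 9 vCPU in host 6; 7 vCPU remain.
Put 4 vCPU in host 3; 2 vCPU remain.
Put 9 vCPU in host 7; 7 vCPU remain.
Put 2 vCPU in host 3; 0 vCPU remain.
Put 10 vCPU in host 8; 6 vCPU remain.
Put 12 vCPU in host 9; 4 vCPU remain.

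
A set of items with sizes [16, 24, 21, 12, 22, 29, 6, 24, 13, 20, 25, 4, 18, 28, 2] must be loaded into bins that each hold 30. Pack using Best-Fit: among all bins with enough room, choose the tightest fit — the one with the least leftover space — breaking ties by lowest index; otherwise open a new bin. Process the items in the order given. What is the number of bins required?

bin 1: place 16, 14 left
bin 2: place 24, 6 left
bin 3: place 21, 9 left
bin 1: place 12, 2 left
bin 4: place 22, 8 left
bin 5: place 29, 1 left
bin 2: place 6, 0 left
bin 6: place 24, 6 left
bin 7: place 13, 17 left
bin 8: place 20, 10 left
bin 9: place 25, 5 left
bin 9: place 4, 1 left
bin 10: place 18, 12 left
bin 11: place 28, 2 left
bin 1: place 2, 0 left
Final bins: [16,12,2] [24,6] [21] [22] [29] [24] [13] [20] [25,4] [18] [28].

11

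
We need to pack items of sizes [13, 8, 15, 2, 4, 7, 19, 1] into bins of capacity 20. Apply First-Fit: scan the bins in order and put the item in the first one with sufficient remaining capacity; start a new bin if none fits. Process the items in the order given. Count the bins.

4

13 → bin 1 (remaining 7)
8 → bin 2 (remaining 12)
15 → bin 3 (remaining 5)
2 → bin 1 (remaining 5)
4 → bin 1 (remaining 1)
7 → bin 2 (remaining 5)
19 → bin 4 (remaining 1)
1 → bin 1 (remaining 0)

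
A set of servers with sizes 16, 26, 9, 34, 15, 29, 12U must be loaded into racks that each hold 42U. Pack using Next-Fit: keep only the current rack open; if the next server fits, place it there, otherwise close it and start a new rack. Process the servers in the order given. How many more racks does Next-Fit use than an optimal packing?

1

Next-Fit: [16,26] [9] [34] [15] [29,12] → 5 racks.
Total size 141U; any packing needs at least ⌈141/42⌉ = 4 racks.
An optimal packing achieves that bound: [34] [29,12] [26,16] [15,9] → 4 racks.
Excess: 5 − 4 = 1.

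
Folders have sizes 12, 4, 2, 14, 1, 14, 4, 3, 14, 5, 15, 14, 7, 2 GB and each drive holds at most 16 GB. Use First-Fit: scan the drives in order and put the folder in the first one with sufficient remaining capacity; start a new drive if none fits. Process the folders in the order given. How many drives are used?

Put 12 GB in drive 1; 4 GB remain.
Put 4 GB in drive 1; 0 GB remain.
Put 2 GB in drive 2; 14 GB remain.
Put 14 GB in drive 2; 0 GB remain.
Put 1 GB in drive 3; 15 GB remain.
Put 14 GB in drive 3; 1 GB remain.
Put 4 GB in drive 4; 12 GB remain.
Put 3 GB in drive 4; 9 GB remain.
Put 14 GB in drive 5; 2 GB remain.
Put 5 GB in drive 4; 4 GB remain.
Put 15 GB in drive 6; 1 GB remain.
Put 14 GB in drive 7; 2 GB remain.
Put 7 GB in drive 8; 9 GB remain.
Put 2 GB in drive 4; 2 GB remain.
Final drives: [12,4] [2,14] [1,14] [4,3,5,2] [14] [15] [14] [7].

8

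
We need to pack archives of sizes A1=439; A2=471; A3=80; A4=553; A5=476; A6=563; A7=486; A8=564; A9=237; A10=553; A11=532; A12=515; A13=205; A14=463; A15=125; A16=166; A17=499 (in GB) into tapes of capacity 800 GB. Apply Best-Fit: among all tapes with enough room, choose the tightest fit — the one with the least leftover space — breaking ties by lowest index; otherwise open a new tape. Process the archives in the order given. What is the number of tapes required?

12 tapes

Put A1 (439 GB) in tape 1; 361 GB remain.
Put A2 (471 GB) in tape 2; 329 GB remain.
Put A3 (80 GB) in tape 2; 249 GB remain.
Put A4 (553 GB) in tape 3; 247 GB remain.
Put A5 (476 GB) in tape 4; 324 GB remain.
Put A6 (563 GB) in tape 5; 237 GB remain.
Put A7 (486 GB) in tape 6; 314 GB remain.
Put A8 (564 GB) in tape 7; 236 GB remain.
Put A9 (237 GB) in tape 5; 0 GB remain.
Put A10 (553 GB) in tape 8; 247 GB remain.
Put A11 (532 GB) in tape 9; 268 GB remain.
Put A12 (515 GB) in tape 10; 285 GB remain.
Put A13 (205 GB) in tape 7; 31 GB remain.
Put A14 (463 GB) in tape 11; 337 GB remain.
Put A15 (125 GB) in tape 3; 122 GB remain.
Put A16 (166 GB) in tape 8; 81 GB remain.
Put A17 (499 GB) in tape 12; 301 GB remain.
Final tapes: [439] [471,80] [553,125] [476] [563,237] [486] [564,205] [553,166] [532] [515] [463] [499].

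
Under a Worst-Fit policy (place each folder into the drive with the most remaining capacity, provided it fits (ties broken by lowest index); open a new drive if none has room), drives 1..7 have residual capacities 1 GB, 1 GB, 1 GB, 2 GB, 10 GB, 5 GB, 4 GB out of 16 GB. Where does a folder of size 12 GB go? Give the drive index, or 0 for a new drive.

0

No drive has ≥ 12 GB free, so a new drive is opened.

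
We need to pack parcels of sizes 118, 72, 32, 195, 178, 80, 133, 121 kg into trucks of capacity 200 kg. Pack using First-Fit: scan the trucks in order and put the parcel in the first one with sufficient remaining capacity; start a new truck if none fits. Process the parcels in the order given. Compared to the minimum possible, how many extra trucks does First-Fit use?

First-Fit: [118,72] [32,80] [195] [178] [133] [121] → 6 trucks.
Total size 929 kg; any packing needs at least ⌈929/200⌉ = 5 trucks.
An optimal packing achieves that bound: [195] [178] [133,32] [121,72] [118,80] → 5 trucks.
Excess: 6 − 5 = 1.

1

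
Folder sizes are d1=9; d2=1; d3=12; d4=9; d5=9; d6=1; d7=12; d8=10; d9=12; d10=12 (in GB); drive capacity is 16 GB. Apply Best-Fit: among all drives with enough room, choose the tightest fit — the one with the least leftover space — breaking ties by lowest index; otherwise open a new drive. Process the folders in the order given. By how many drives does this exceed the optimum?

Best-Fit: [9,1] [12,1] [9] [9] [12] [10] [12] [12] → 8 drives.
8 folders exceed 8 GB (half the capacity), and no two of those can share a drive, so at least 8 drives are needed.
So 8 is already optimal.

0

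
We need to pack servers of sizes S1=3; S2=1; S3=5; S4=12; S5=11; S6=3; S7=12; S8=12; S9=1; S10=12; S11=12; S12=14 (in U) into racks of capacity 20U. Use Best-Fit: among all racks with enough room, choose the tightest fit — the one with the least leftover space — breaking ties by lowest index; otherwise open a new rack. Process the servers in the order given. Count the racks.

7 racks

rack 1: place S1 (3U), 17U left
rack 1: place S2 (1U), 16U left
rack 1: place S3 (5U), 11U left
rack 2: place S4 (12U), 8U left
rack 1: place S5 (11U), 0U left
rack 2: place S6 (3U), 5U left
rack 3: place S7 (12U), 8U left
rack 4: place S8 (12U), 8U left
rack 2: place S9 (1U), 4U left
rack 5: place S10 (12U), 8U left
rack 6: place S11 (12U), 8U left
rack 7: place S12 (14U), 6U left
Final racks: [3,1,5,11] [12,3,1] [12] [12] [12] [12] [14].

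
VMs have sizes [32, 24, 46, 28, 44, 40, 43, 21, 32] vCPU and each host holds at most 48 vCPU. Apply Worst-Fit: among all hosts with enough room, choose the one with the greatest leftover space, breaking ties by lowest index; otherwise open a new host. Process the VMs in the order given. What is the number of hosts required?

Put 32 vCPU in host 1; 16 vCPU remain.
Put 24 vCPU in host 2; 24 vCPU remain.
Put 46 vCPU in host 3; 2 vCPU remain.
Put 28 vCPU in host 4; 20 vCPU remain.
Put 44 vCPU in host 5; 4 vCPU remain.
Put 40 vCPU in host 6; 8 vCPU remain.
Put 43 vCPU in host 7; 5 vCPU remain.
Put 21 vCPU in host 2; 3 vCPU remain.
Put 32 vCPU in host 8; 16 vCPU remain.

8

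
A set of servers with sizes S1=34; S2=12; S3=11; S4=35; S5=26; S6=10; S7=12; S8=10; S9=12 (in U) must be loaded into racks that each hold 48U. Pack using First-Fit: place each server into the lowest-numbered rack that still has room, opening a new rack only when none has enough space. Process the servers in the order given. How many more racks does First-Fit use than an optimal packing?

First-Fit: [34,12] [11,35] [26,10,12] [10,12] → 4 racks.
Total size 162U; any packing needs at least ⌈162/48⌉ = 4 racks.
So 4 is already optimal.

0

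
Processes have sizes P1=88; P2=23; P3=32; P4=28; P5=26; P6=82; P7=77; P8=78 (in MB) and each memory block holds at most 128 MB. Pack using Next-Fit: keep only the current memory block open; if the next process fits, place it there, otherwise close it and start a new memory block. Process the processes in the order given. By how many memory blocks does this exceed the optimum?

Next-Fit: [88,23] [32,28,26] [82] [77] [78] → 5 memory blocks.
Total size 434 MB; any packing needs at least ⌈434/128⌉ = 4 memory blocks.
An optimal packing achieves that bound: [88,32] [82,28] [78,26,23] [77] → 4 memory blocks.
Excess: 5 − 4 = 1.

1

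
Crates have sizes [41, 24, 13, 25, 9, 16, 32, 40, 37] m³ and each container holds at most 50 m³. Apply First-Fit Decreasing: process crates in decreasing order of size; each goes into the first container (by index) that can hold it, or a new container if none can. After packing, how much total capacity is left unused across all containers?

Sorted descending: 41, 40, 37, 32, 25, 24, 16, 13, 9.
container 1: place 41 m³, 9 m³ left
container 2: place 40 m³, 10 m³ left
container 3: place 37 m³, 13 m³ left
container 4: place 32 m³, 18 m³ left
container 5: place 25 m³, 25 m³ left
container 5: place 24 m³, 1 m³ left
container 4: place 16 m³, 2 m³ left
container 3: place 13 m³, 0 m³ left
container 1: place 9 m³, 0 m³ left
5 containers × 50 m³ = 250 m³; used 237 m³; unused 13 m³.

13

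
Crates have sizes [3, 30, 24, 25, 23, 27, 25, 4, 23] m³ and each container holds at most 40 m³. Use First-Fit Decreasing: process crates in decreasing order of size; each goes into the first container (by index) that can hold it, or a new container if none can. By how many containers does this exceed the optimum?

First-Fit Decreasing: [30,4,3] [27] [25] [25] [24] [23] [23] → 7 containers.
7 crates exceed 20 m³ (half the capacity), and no two of those can share a container, so at least 7 containers are needed.
So 7 is already optimal.

0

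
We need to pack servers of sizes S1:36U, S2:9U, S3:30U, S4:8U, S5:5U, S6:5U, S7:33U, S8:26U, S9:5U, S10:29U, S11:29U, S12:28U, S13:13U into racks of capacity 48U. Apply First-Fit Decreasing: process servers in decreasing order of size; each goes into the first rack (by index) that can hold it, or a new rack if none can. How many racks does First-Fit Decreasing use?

Sorted descending: 36, 33, 30, 29, 29, 28, 26, 13, 9, 8, 5, 5, 5.
rack 1: place 36U, 12U left
rack 2: place 33U, 15U left
rack 3: place 30U, 18U left
rack 4: place 29U, 19U left
rack 5: place 29U, 19U left
rack 6: place 28U, 20U left
rack 7: place 26U, 22U left
rack 2: place 13U, 2U left
rack 1: place 9U, 3U left
rack 3: place 8U, 10U left
rack 3: place 5U, 5U left
rack 3: place 5U, 0U left
rack 4: place 5U, 14U left

7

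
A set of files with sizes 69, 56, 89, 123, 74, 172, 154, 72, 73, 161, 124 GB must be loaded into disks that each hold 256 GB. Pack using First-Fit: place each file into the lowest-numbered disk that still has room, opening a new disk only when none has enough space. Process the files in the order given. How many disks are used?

6

disk 1: place 69 GB, 187 GB left
disk 1: place 56 GB, 131 GB left
disk 1: place 89 GB, 42 GB left
disk 2: place 123 GB, 133 GB left
disk 2: place 74 GB, 59 GB left
disk 3: place 172 GB, 84 GB left
disk 4: place 154 GB, 102 GB left
disk 3: place 72 GB, 12 GB left
disk 4: place 73 GB, 29 GB left
disk 5: place 161 GB, 95 GB left
disk 6: place 124 GB, 132 GB left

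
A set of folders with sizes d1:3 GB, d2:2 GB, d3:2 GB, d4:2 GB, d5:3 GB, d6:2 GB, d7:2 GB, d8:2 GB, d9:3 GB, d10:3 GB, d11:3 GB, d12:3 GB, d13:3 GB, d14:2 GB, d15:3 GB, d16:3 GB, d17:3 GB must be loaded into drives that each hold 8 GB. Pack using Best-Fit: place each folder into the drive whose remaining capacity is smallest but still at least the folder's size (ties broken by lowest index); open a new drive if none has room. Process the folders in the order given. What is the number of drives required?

7

d1 (3 GB) → drive 1 (remaining 5 GB)
d2 (2 GB) → drive 1 (remaining 3 GB)
d3 (2 GB) → drive 1 (remaining 1 GB)
d4 (2 GB) → drive 2 (remaining 6 GB)
d5 (3 GB) → drive 2 (remaining 3 GB)
d6 (2 GB) → drive 2 (remaining 1 GB)
d7 (2 GB) → drive 3 (remaining 6 GB)
d8 (2 GB) → drive 3 (remaining 4 GB)
d9 (3 GB) → drive 3 (remaining 1 GB)
d10 (3 GB) → drive 4 (remaining 5 GB)
d11 (3 GB) → drive 4 (remaining 2 GB)
d12 (3 GB) → drive 5 (remaining 5 GB)
d13 (3 GB) → drive 5 (remaining 2 GB)
d14 (2 GB) → drive 4 (remaining 0 GB)
d15 (3 GB) → drive 6 (remaining 5 GB)
d16 (3 GB) → drive 6 (remaining 2 GB)
d17 (3 GB) → drive 7 (remaining 5 GB)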